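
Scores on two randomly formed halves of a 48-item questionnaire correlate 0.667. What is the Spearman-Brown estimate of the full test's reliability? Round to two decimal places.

0.80

The full test is twice the length of either half (n = 2).
r_full = 2r_hh / (1 + r_hh) = 2 × 0.667 / (1 + 0.667)
       = 1.3340 / 1.6670 = 0.8002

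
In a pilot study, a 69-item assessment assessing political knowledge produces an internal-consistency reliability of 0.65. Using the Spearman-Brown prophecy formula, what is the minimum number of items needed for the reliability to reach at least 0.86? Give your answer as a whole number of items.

Invert Spearman-Brown to solve for n:
n = r*(1 − r) / [ r (1 − r*) ]
n = 0.86(1 − 0.65) / [0.65(1 − 0.86)]
  = 0.3010 / 0.0910 = 3.3077
So the test needs 3.3077 × 69 ≈ 228.23 items; rounding up, 229.

229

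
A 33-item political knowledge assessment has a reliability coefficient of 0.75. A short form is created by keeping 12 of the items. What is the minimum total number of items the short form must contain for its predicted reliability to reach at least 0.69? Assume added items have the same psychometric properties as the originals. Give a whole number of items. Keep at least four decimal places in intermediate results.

25

First, r for the 12-item form: n = 12/33 = 0.3636, so r_12 = 0.3636·0.75/(1 + (0.3636 − 1)·0.75) = 0.5217
Then solve for n' with r_old = 0.5217, r_target = 0.69: n' = 0.69(1 − 0.5217)/[0.5217(1 − 0.69)] = 2.0406
Items = 2.0406 × 12 ≈ 24.49 → 25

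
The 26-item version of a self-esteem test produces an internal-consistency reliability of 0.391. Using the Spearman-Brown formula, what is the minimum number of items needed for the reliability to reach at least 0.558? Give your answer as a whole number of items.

52

n = [0.558 × 0.609] / [0.391 × 0.442]
n = 0.339822 / 0.172822 ≈ 1.9663
Items needed = n × 26 = 1.9663 × 26 ≈ 51.12 → round up to 52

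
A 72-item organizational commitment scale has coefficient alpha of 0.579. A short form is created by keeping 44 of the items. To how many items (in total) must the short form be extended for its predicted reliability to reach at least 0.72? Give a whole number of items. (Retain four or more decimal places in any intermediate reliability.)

135

Short-form reliability: n = 44/72 = 0.6111; r_44 = n·r/(1+(n−1)r) ≈ 0.4567
Then solve for n' with r_old = 0.4567, r_target = 0.72: n' = 0.72(1 − 0.4567)/[0.4567(1 − 0.72)] = 3.0590
Total items = 3.0590 × 44 = 134.60, rounded up to 135.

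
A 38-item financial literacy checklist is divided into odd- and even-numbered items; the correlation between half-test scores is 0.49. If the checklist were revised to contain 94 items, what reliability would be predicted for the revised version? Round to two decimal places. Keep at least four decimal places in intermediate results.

First correct the split-half correlation to full-test reliability: r_full = 2 × 0.49 / (1 + 0.49) ≈ 0.6577
Length factor from 38 to 94 items: n = 94/38 = 2.4737
r_new = n·r_full / (1 + (n − 1)·r_full) = 1.6270 / 1.9693 ≈ 0.8262

0.83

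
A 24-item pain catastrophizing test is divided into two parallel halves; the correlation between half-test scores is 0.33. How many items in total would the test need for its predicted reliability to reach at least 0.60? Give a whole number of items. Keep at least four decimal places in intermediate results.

37

r_full = 2(0.33)/(1 + 0.33) = 0.4962
Solve Spearman-Brown for n: n = 0.60(1 − 0.4962) / [0.4962(1 − 0.60)] = 1.5230
Items = 1.5230 × 24 ≈ 36.55 → 37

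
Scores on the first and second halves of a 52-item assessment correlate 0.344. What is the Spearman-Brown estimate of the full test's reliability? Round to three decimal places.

Apply the Spearman-Brown correction with n = 2:
r_full = 2r_hh / (1 + r_hh) = 2 × 0.344 / (1 + 0.344)
r_full = 0.6880 / 1.3440 ≈ 0.5119

0.512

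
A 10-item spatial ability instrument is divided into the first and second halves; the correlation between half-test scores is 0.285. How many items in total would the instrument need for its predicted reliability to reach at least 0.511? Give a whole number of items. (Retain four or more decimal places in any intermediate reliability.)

14

Corrected full-test reliability: r_full = 2 × 0.285 / (1 + 0.285) ≈ 0.4436
n = r_tgt(1 − r_full) / [r_full(1 − r_tgt)] = 0.511 × 0.5564 / (0.4436 × 0.489) ≈ 1.3107
Required items = 1.3107 × 10 = 13.11, so 14 items.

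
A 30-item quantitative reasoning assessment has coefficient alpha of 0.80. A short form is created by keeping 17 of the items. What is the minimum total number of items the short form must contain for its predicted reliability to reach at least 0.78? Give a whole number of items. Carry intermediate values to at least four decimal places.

27

Short-form reliability: n = 17/30 = 0.5667; r_17 = n·r/(1+(n−1)r) ≈ 0.6939
Length factor from the short form to reach 0.78: n' = 0.78(1 − 0.6939) / [0.6939(1 − 0.78)] ≈ 1.5640
Total items = 1.5640 × 17 = 26.59, rounded up to 27.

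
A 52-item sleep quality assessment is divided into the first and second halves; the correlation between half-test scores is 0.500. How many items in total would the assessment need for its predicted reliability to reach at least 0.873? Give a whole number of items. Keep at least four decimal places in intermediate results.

179

r_full = 2(0.500)/(1 + 0.500) = 0.6667
Solve Spearman-Brown for n: n = 0.873(1 − 0.6667) / [0.6667(1 − 0.873)] = 3.4365
Items = 3.4365 × 52 ≈ 178.70 → 179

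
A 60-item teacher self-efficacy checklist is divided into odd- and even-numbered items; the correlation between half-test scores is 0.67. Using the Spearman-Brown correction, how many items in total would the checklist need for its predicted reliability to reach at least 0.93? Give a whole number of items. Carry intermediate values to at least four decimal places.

197

r_full = 2(0.67)/(1 + 0.67) = 0.8024
Solve Spearman-Brown for n: n = 0.93(1 − 0.8024) / [0.8024(1 − 0.93)] = 3.2718
Items = 3.2718 × 60 ≈ 196.31 → 197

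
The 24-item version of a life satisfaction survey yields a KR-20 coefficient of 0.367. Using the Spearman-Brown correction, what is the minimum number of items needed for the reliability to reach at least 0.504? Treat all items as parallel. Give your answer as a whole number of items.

43

Spearman-Brown solved for the length factor n:
n = r*(1 − r) / [ r (1 − r*) ]
n = 0.504(1 − 0.367) / [0.367(1 − 0.504)]
n = 0.319032 / 0.182032 ≈ 1.7526
Items needed = n × 24 = 1.7526 × 24 ≈ 42.06 → round up to 43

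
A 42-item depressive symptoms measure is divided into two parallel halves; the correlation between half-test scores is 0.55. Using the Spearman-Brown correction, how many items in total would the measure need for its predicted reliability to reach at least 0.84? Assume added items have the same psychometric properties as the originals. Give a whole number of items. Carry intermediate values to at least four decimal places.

91

Corrected full-test reliability: r_full = 2 × 0.55 / (1 + 0.55) ≈ 0.7097
n = r_tgt(1 − r_full) / [r_full(1 − r_tgt)] = 0.84 × 0.2903 / (0.7097 × 0.16) ≈ 2.1475
Required items = 2.1475 × 42 = 90.19, so 91 items.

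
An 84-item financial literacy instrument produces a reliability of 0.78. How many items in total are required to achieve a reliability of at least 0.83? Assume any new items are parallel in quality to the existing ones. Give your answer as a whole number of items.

n = [0.83 × 0.22] / [0.78 × 0.17]
n = 0.1826 / 0.1326 ≈ 1.3771
So the test needs 1.3771 × 84 ≈ 115.68 items; rounding up, 116.

116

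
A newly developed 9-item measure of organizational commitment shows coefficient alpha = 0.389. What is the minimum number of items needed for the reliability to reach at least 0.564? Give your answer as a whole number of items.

19

n = 0.564 × (1 − 0.389) / [ 0.389 × (1 − 0.564) ]
  = 0.344604 / 0.169604 = 2.0318
So the test needs 2.0318 × 9 ≈ 18.29 items; rounding up, 19.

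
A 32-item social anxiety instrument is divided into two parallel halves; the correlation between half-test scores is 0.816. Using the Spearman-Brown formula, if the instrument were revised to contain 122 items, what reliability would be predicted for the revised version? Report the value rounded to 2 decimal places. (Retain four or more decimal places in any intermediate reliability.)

0.97

Full-test reliability from the split-half r: r_full = 2(0.816)/(1 + 0.816) = 0.8987
Length factor from 32 to 122 items: n = 122/32 = 3.8125
r_new = n·r_full / (1 + (n − 1)·r_full) = 3.4263 / 3.5276 ≈ 0.9713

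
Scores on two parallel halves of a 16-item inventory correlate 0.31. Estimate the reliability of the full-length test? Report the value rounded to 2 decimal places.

0.47

The full test is twice the length of either half (n = 2).
r_full = 2(0.31) / (1 + 0.31)
r_full = 0.6200 / 1.3100 ≈ 0.4733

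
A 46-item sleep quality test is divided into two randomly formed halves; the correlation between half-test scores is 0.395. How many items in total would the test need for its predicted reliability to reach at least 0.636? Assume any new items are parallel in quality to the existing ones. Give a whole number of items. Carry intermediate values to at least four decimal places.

62

r_full = 2(0.395)/(1 + 0.395) = 0.5663
Solve Spearman-Brown for n: n = 0.636(1 − 0.5663) / [0.5663(1 − 0.636)] = 1.3381
Required items = 1.3381 × 46 = 61.55, so 62 items.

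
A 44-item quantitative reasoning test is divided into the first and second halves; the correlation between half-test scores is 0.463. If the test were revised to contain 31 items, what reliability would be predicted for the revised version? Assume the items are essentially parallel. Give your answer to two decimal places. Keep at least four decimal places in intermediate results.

0.55

Full-test reliability from the split-half r: r_full = 2(0.463)/(1 + 0.463) = 0.6329
Length factor from 44 to 31 items: n = 31/44 = 0.7045
r_new = n·r_full / (1 + (n − 1)·r_full) = 0.4459 / 0.8130 ≈ 0.5485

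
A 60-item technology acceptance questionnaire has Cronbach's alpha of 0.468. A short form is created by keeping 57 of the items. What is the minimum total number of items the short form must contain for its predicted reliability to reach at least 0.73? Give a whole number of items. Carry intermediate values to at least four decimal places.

Short-form reliability: n = 57/60 = 0.9500; r_57 = n·r/(1+(n−1)r) ≈ 0.4553
Length factor from the short form to reach 0.73: n' = 0.73(1 − 0.4553) / [0.4553(1 − 0.73)] ≈ 3.2346
Items = 3.2346 × 57 ≈ 184.37 → 185

185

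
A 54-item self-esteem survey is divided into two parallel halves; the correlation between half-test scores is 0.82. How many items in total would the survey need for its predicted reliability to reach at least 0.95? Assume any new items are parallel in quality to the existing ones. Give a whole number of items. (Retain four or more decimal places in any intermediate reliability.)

r_full = 2(0.82)/(1 + 0.82) = 0.9011
n = r_tgt(1 − r_full) / [r_full(1 − r_tgt)] = 0.95 × 0.0989 / (0.9011 × 0.05) ≈ 2.0853
Required items = 2.0853 × 54 = 112.61, so 113 items.

113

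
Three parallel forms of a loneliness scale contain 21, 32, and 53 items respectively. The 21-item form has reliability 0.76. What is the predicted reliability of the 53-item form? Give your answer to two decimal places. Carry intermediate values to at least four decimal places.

Only the ratio of lengths matters: n = 53/21 = 2.5238
r_{53} = n·r / (1 + (n − 1)·r) = 1.9181 / 2.1581 ≈ 0.8888

0.89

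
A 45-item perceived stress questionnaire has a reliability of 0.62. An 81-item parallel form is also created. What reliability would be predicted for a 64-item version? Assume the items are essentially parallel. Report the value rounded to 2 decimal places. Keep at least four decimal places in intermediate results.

0.70

Only the ratio of lengths matters: n = 64/45 = 1.4222
r_{64} = n·r / (1 + (n − 1)·r) = 0.8818 / 1.2618 ≈ 0.6988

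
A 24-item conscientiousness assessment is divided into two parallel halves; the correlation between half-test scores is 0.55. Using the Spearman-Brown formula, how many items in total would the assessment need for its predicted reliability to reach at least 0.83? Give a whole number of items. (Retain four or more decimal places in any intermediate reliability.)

r_full = 2(0.55)/(1 + 0.55) = 0.7097
n = r_tgt(1 − r_full) / [r_full(1 − r_tgt)] = 0.83 × 0.2903 / (0.7097 × 0.17) ≈ 1.9971
Required items = 1.9971 × 24 = 47.93, so 48 items.

48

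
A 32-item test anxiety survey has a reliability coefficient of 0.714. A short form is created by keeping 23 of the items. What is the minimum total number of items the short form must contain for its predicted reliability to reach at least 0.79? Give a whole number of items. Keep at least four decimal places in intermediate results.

49

Short-form reliability: n = 23/32 = 0.7188; r_23 = n·r/(1+(n−1)r) ≈ 0.6422
Length factor from the short form to reach 0.79: n' = 0.79(1 − 0.6422) / [0.6422(1 − 0.79)] ≈ 2.0959
Total items = 2.0959 × 23 = 48.21, rounded up to 49.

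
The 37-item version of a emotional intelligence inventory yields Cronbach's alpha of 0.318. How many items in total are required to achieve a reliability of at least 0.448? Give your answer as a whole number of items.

65

Spearman-Brown solved for the length factor n:
n = r*(1 − r) / [ r (1 − r*) ]
n = [0.448 × 0.682] / [0.318 × 0.552]
n = 0.305536 / 0.175536 ≈ 1.7406
1.7406 × 37 = 64.40 → 65 items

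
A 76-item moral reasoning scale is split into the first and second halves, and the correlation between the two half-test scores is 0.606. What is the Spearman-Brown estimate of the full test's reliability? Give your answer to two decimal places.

0.75

Apply the Spearman-Brown correction with n = 2:
r_full = 2r_hh / (1 + r_hh) = 2 × 0.606 / (1 + 0.606)
r_full = 1.2120 / 1.6060 ≈ 0.7547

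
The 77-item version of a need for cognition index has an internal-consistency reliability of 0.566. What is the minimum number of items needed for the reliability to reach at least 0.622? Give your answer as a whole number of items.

Spearman-Brown solved for the length factor n:
n = r_target (1 − r_old) / [ r_old (1 − r_target) ]
n = [0.622 × 0.434] / [0.566 × 0.378]
n = 0.269948 / 0.213948 ≈ 1.2617
Items needed = n × 77 = 1.2617 × 77 ≈ 97.15 → round up to 98

98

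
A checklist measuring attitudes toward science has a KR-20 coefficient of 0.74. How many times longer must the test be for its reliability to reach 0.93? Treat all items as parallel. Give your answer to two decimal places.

n = 0.93 × (1 − 0.74) / [ 0.74 × (1 − 0.93) ]
n = 0.2418 / 0.0518 ≈ 4.6680

4.67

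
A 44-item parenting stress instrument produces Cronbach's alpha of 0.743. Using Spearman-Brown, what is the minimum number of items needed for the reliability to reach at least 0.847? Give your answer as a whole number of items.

n = 0.847(1 − 0.743) / [0.743(1 − 0.847)]
  = 0.217679 / 0.113679 = 1.9149
1.9149 × 44 = 84.26 → 85 items

85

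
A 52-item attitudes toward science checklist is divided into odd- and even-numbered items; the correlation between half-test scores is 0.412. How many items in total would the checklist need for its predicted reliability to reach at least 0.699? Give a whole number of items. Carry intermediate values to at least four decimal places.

87

Corrected full-test reliability: r_full = 2 × 0.412 / (1 + 0.412) ≈ 0.5836
n = r_tgt(1 − r_full) / [r_full(1 − r_tgt)] = 0.699 × 0.4164 / (0.5836 × 0.301) ≈ 1.6569
Items = 1.6569 × 52 ≈ 86.16 → 87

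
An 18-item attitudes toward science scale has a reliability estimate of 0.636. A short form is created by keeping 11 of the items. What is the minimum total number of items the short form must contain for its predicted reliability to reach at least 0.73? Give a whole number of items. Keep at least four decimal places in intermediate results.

28

Short-form reliability: n = 11/18 = 0.6111; r_11 = n·r/(1+(n−1)r) ≈ 0.5164
Length factor from the short form to reach 0.73: n' = 0.73(1 − 0.5164) / [0.5164(1 − 0.73)] ≈ 2.5320
Items = 2.5320 × 11 ≈ 27.85 → 28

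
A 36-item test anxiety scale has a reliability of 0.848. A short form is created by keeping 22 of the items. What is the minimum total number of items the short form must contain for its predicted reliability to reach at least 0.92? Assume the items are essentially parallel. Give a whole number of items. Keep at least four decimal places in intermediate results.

First, r for the 22-item form: n = 22/36 = 0.6111, so r_22 = 0.6111·0.848/(1 + (0.6111 − 1)·0.848) = 0.7732
Length factor from the short form to reach 0.92: n' = 0.92(1 − 0.7732) / [0.7732(1 − 0.92)] ≈ 3.3733
Total items = 3.3733 × 22 = 74.21, rounded up to 75.

75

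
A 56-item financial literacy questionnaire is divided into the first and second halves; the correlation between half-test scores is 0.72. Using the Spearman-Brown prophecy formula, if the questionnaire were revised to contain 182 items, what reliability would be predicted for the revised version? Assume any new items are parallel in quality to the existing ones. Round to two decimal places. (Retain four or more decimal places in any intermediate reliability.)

Spearman-Brown correction (n = 2): r_full = 2·0.72/(1 + 0.72) = 0.8372
Length factor from 56 to 182 items: n = 182/56 = 3.2500
r_new = n·r_full / (1 + (n − 1)·r_full) = 2.7209 / 2.8837 ≈ 0.9435

0.94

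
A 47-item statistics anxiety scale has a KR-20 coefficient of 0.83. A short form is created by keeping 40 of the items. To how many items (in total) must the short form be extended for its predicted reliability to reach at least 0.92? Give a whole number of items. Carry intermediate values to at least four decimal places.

111

First, r for the 40-item form: n = 40/47 = 0.8511, so r_40 = 0.8511·0.83/(1 + (0.8511 − 1)·0.83) = 0.8060
Then solve for n' with r_old = 0.8060, r_target = 0.92: n' = 0.92(1 − 0.8060)/[0.8060(1 − 0.92)] = 2.7680
Total items = 2.7680 × 40 = 110.72, rounded up to 111.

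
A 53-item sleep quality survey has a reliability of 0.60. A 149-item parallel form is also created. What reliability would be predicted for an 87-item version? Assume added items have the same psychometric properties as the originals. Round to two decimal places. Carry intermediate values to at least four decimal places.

0.71

Only the ratio of lengths matters: n = 87/53 = 1.6415
r_{87} = n·r / (1 + (n − 1)·r) = 0.9849 / 1.3849 ≈ 0.7112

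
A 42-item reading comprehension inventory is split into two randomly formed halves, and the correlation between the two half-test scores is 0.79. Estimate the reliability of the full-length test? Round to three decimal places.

Each half is half the length of the full test, so the full test is n = 2 times a half.
r_full = 2(0.79) / (1 + 0.79)
r_full = 1.5800 / 1.7900 ≈ 0.8827

0.883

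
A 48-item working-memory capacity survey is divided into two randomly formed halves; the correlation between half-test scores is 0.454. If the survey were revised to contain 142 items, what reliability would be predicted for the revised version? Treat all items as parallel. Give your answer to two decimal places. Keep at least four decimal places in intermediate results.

First correct the split-half correlation to full-test reliability: r_full = 2 × 0.454 / (1 + 0.454) ≈ 0.6245
Then adjust to 142 items: n = 142/48 = 2.9583
r_new = n·r_full / (1 + (n − 1)·r_full) = 1.8475 / 2.2230 ≈ 0.8311

0.83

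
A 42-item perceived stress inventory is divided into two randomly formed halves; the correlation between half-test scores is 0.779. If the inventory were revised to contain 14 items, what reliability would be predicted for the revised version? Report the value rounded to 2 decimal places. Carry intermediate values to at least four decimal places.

0.70

Spearman-Brown correction (n = 2): r_full = 2·0.779/(1 + 0.779) = 0.8758
Length factor from 42 to 14 items: n = 14/42 = 0.3333
r_new = n·r_full / (1 + (n − 1)·r_full) = 0.2919 / 0.4161 ≈ 0.7015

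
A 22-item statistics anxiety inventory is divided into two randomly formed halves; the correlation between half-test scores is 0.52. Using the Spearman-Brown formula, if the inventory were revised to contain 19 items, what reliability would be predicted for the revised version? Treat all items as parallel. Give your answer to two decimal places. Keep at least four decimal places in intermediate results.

Spearman-Brown correction (n = 2): r_full = 2·0.52/(1 + 0.52) = 0.6842
Length factor from 22 to 19 items: n = 19/22 = 0.8636
r_new = n·r_full / (1 + (n − 1)·r_full) = 0.5909 / 0.9067 ≈ 0.6517

0.65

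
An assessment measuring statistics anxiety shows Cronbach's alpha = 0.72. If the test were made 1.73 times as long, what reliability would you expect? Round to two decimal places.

0.82

Apply the Spearman-Brown prophecy formula, r' = nr / [1 + (n − 1)r]:
r_new = 1.73·0.72 / [1 + (1.73 − 1)·0.72]
r_new = 1.2456 / 1.5256 ≈ 0.8165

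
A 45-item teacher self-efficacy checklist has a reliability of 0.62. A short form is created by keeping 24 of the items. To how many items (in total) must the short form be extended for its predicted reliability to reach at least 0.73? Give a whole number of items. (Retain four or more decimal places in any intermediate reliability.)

75

First, r for the 24-item form: n = 24/45 = 0.5333, so r_24 = 0.5333·0.62/(1 + (0.5333 − 1)·0.62) = 0.4653
Then solve for n' with r_old = 0.4653, r_target = 0.73: n' = 0.73(1 − 0.4653)/[0.4653(1 − 0.73)] = 3.1070
Total items = 3.1070 × 24 = 74.57, rounded up to 75.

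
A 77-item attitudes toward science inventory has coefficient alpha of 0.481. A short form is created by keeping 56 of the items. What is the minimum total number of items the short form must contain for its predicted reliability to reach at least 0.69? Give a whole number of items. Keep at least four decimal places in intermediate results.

185

Short-form reliability: n = 56/77 = 0.7273; r_56 = n·r/(1+(n−1)r) ≈ 0.4026
Length factor from the short form to reach 0.69: n' = 0.69(1 − 0.4026) / [0.4026(1 − 0.69)] ≈ 3.3028
Total items = 3.3028 × 56 = 184.96, rounded up to 185.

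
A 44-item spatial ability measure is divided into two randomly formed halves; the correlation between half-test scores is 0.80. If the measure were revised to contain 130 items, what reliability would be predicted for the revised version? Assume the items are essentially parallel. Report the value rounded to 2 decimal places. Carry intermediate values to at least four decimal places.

0.96

Full-test reliability from the split-half r: r_full = 2(0.80)/(1 + 0.80) = 0.8889
Then adjust to 130 items: n = 130/44 = 2.9545
r_new = n·r_full / (1 + (n − 1)·r_full) = 2.6263 / 2.7374 ≈ 0.9594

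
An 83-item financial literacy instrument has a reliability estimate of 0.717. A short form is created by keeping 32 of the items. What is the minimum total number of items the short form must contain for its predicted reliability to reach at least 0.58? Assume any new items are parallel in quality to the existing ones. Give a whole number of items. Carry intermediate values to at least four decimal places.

46

Short-form reliability: n = 32/83 = 0.3855; r_32 = n·r/(1+(n−1)r) ≈ 0.4941
Length factor from the short form to reach 0.58: n' = 0.58(1 − 0.4941) / [0.4941(1 − 0.58)] ≈ 1.4139
Total items = 1.4139 × 32 = 45.24, rounded up to 46.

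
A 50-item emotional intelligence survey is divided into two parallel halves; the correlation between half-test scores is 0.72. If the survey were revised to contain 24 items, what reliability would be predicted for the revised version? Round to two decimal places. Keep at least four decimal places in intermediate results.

First correct the split-half correlation to full-test reliability: r_full = 2 × 0.72 / (1 + 0.72) ≈ 0.8372
Length factor from 50 to 24 items: n = 24/50 = 0.4800
r_new = n·r_full / (1 + (n − 1)·r_full) = 0.4019 / 0.5647 ≈ 0.7117

0.71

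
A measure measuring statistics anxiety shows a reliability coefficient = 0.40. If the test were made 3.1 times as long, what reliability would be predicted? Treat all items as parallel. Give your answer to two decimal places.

0.67

By Spearman-Brown, r_new = n r / (1 + (n − 1) r).
r_new = (3.1 × 0.40) / (1 + (3.1 − 1) × 0.40)
r_new = 1.2400 / 1.8400 ≈ 0.6739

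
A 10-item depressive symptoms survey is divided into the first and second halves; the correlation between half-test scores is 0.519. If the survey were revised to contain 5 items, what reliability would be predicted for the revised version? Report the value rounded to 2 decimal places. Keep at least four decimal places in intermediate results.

0.52

First correct the split-half correlation to full-test reliability: r_full = 2 × 0.519 / (1 + 0.519) ≈ 0.6833
Length factor from 10 to 5 items: n = 5/10 = 0.5000
r_new = n·r_full / (1 + (n − 1)·r_full) = 0.3417 / 0.6583 ≈ 0.5191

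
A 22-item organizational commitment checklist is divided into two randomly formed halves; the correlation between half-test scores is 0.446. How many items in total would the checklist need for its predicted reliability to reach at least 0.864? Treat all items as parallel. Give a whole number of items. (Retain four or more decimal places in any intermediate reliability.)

Corrected full-test reliability: r_full = 2 × 0.446 / (1 + 0.446) ≈ 0.6169
Solve Spearman-Brown for n: n = 0.864(1 − 0.6169) / [0.6169(1 − 0.864)] = 3.9452
Items = 3.9452 × 22 ≈ 86.79 → 87

87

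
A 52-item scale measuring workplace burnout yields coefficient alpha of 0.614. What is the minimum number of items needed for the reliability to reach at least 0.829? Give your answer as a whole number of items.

159

n = [0.829 × 0.386] / [0.614 × 0.171]
  = 0.319994 / 0.104994 = 3.0477
So the test needs 3.0477 × 52 ≈ 158.48 items; rounding up, 159.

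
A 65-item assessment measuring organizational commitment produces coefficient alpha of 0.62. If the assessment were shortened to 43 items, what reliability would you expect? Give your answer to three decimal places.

0.519

n = 43/65 = 0.6615
Apply the Spearman-Brown prophecy formula, r' = nr / [1 + (n − 1)r]:
r_new = 0.6615·0.62 / [1 + (0.6615 − 1)·0.62]
     = 0.4101 / 0.7901 = 0.5190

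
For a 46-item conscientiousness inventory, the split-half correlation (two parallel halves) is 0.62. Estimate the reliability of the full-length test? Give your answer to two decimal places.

0.77

r_full = 2r_hh / (1 + r_hh) = 2 × 0.62 / (1 + 0.62)
       = 1.2400 / 1.6200 = 0.7654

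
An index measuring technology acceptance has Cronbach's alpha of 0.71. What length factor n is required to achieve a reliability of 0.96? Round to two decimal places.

9.80

Spearman-Brown solved for the length factor n:
n = r_target (1 − r_old) / [ r_old (1 − r_target) ]
n = [0.96 × 0.29] / [0.71 × 0.04]
  = 0.2784 / 0.0284 = 9.8028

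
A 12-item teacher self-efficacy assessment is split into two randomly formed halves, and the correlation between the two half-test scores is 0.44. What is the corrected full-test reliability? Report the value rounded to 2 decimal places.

0.61

r_full = 2(0.44) / (1 + 0.44)
       = 0.8800 / 1.4400 = 0.6111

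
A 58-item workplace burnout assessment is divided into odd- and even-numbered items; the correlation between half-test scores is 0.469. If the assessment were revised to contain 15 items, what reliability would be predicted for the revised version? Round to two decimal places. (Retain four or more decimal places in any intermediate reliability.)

0.31

First correct the split-half correlation to full-test reliability: r_full = 2 × 0.469 / (1 + 0.469) ≈ 0.6385
Then adjust to 15 items: n = 15/58 = 0.2586
r_new = n·r_full / (1 + (n − 1)·r_full) = 0.1651 / 0.5266 ≈ 0.3135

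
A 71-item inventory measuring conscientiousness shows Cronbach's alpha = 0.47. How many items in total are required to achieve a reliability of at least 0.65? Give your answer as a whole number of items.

n = 0.65(1 − 0.47) / [0.47(1 − 0.65)]
  = 0.3445 / 0.1645 = 2.0942
2.0942 × 71 = 148.69 → 149 items

149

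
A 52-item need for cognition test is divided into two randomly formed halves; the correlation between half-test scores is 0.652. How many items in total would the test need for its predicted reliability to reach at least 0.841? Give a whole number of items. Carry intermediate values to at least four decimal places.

74

Corrected full-test reliability: r_full = 2 × 0.652 / (1 + 0.652) ≈ 0.7893
n = r_tgt(1 − r_full) / [r_full(1 − r_tgt)] = 0.841 × 0.2107 / (0.7893 × 0.159) ≈ 1.4120
Required items = 1.4120 × 52 = 73.42, so 74 items.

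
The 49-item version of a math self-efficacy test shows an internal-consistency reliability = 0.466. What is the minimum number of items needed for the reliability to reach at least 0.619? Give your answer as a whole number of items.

92

n = 0.619 × (1 − 0.466) / [ 0.466 × (1 − 0.619) ]
  = 0.330546 / 0.177546 = 1.8617
1.8617 × 49 = 91.22 → 92 items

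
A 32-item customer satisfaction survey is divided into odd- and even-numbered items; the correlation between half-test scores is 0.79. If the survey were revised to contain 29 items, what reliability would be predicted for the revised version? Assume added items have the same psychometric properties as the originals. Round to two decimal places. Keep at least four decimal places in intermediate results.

0.87

Spearman-Brown correction (n = 2): r_full = 2·0.79/(1 + 0.79) = 0.8827
Then adjust to 29 items: n = 29/32 = 0.9062
r_new = n·r_full / (1 + (n − 1)·r_full) = 0.7999 / 0.9172 ≈ 0.8721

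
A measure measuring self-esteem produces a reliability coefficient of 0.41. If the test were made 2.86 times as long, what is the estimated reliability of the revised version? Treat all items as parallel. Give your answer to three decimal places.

r_new = 2.86·0.41 / [1 + (2.86 − 1)·0.41]
r_new = 1.1726 / 1.7626 ≈ 0.6653

0.665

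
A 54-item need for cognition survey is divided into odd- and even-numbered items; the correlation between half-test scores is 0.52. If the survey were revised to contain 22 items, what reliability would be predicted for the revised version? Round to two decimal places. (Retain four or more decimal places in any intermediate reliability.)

0.47

First correct the split-half correlation to full-test reliability: r_full = 2 × 0.52 / (1 + 0.52) ≈ 0.6842
Length factor from 54 to 22 items: n = 22/54 = 0.4074
r_new = n·r_full / (1 + (n − 1)·r_full) = 0.2787 / 0.5945 ≈ 0.4688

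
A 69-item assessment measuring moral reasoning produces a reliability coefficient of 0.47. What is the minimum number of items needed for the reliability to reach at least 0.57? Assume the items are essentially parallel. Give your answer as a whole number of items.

Spearman-Brown solved for the length factor n:
n = r_target (1 − r_old) / [ r_old (1 − r_target) ]
n = 0.57 × (1 − 0.47) / [ 0.47 × (1 − 0.57) ]
n = 0.3021 / 0.2021 ≈ 1.4948
1.4948 × 69 = 103.14 → 104 items

104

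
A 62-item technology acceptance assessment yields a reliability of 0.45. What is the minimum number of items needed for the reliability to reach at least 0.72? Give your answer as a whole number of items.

195

n = 0.72(1 − 0.45) / [0.45(1 − 0.72)]
n = 0.3960 / 0.1260 ≈ 3.1429
3.1429 × 62 = 194.86 → 195 items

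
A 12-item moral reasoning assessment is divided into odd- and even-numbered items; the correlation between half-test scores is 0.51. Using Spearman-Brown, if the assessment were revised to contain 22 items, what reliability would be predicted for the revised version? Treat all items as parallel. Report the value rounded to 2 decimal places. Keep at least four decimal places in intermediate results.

0.79

Full-test reliability from the split-half r: r_full = 2(0.51)/(1 + 0.51) = 0.6755
Then adjust to 22 items: n = 22/12 = 1.8333
r_new = n·r_full / (1 + (n − 1)·r_full) = 1.2384 / 1.5629 ≈ 0.7924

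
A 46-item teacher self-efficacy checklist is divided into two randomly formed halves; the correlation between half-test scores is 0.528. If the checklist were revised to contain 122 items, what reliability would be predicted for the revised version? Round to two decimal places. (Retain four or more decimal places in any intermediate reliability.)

0.86

First correct the split-half correlation to full-test reliability: r_full = 2 × 0.528 / (1 + 0.528) ≈ 0.6911
Then adjust to 122 items: n = 122/46 = 2.6522
r_new = n·r_full / (1 + (n − 1)·r_full) = 1.8329 / 2.1418 ≈ 0.8558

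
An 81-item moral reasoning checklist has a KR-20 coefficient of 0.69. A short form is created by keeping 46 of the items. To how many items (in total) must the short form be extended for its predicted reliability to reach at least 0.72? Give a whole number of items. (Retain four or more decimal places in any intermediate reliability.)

94

Short-form reliability: n = 46/81 = 0.5679; r_46 = n·r/(1+(n−1)r) ≈ 0.5583
Length factor from the short form to reach 0.72: n' = 0.72(1 − 0.5583) / [0.5583(1 − 0.72)] ≈ 2.0344
Items = 2.0344 × 46 ≈ 93.58 → 94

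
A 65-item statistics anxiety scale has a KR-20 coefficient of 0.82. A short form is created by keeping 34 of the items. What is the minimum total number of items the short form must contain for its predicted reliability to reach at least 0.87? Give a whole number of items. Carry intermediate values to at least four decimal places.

Short-form reliability: n = 34/65 = 0.5231; r_34 = n·r/(1+(n−1)r) ≈ 0.7044
Then solve for n' with r_old = 0.7044, r_target = 0.87: n' = 0.87(1 − 0.7044)/[0.7044(1 − 0.87)] = 2.8084
Total items = 2.8084 × 34 = 95.49, rounded up to 96.

96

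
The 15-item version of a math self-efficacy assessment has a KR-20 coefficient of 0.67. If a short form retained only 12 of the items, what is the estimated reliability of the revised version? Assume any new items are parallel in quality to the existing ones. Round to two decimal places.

The new length is 12/15 = 0.8 times the old.
Spearman-Brown: r_new = n·r / (1 + (n − 1)·r)
r_new = (0.8 × 0.67) / (1 + (0.8 − 1) × 0.67)
     = 0.5360 / 0.8660 = 0.6189

0.62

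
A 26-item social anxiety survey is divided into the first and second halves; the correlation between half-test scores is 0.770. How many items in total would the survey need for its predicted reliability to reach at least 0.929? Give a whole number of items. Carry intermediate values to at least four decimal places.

51

r_full = 2(0.770)/(1 + 0.770) = 0.8701
Solve Spearman-Brown for n: n = 0.929(1 − 0.8701) / [0.8701(1 − 0.929)] = 1.9534
Items = 1.9534 × 26 ≈ 50.79 → 51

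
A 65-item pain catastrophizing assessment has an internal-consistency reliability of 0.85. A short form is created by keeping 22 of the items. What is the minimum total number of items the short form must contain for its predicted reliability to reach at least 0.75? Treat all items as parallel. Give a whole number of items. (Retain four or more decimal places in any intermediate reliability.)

Short-form reliability: n = 22/65 = 0.3385; r_22 = n·r/(1+(n−1)r) ≈ 0.6573
Length factor from the short form to reach 0.75: n' = 0.75(1 − 0.6573) / [0.6573(1 − 0.75)] ≈ 1.5641
Items = 1.5641 × 22 ≈ 34.41 → 35

35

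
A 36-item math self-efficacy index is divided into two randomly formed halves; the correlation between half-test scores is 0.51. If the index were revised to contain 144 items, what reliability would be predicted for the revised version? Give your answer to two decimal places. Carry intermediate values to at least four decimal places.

Spearman-Brown correction (n = 2): r_full = 2·0.51/(1 + 0.51) = 0.6755
Length factor from 36 to 144 items: n = 144/36 = 4.0000
r_new = n·r_full / (1 + (n − 1)·r_full) = 2.7020 / 3.0265 ≈ 0.8928

0.89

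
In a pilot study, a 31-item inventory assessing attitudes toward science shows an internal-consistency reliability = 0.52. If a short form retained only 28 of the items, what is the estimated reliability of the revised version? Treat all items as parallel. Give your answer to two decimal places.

Length ratio n = 28/31 = 0.9032
Spearman-Brown: r_new = n·r / (1 + (n − 1)·r)
r_new = 0.9032·0.52 / [1 + (0.9032 − 1)·0.52]
r_new = 0.4697 / 0.9497 ≈ 0.4946

0.49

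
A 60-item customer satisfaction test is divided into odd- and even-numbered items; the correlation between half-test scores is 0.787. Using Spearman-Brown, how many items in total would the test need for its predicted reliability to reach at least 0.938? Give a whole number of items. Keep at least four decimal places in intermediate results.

123

r_full = 2(0.787)/(1 + 0.787) = 0.8808
n = r_tgt(1 − r_full) / [r_full(1 − r_tgt)] = 0.938 × 0.1192 / (0.8808 × 0.062) ≈ 2.0474
Required items = 2.0474 × 60 = 122.84, so 123 items.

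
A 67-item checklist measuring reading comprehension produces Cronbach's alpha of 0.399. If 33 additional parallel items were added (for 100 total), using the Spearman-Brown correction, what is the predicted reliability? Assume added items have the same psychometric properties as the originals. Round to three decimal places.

0.498

The new length is 100/67 = 1.4925 times the old.
Apply the Spearman-Brown prophecy formula, r' = nr / [1 + (n − 1)r]:
r_new = (1.4925 × 0.399) / (1 + (1.4925 − 1) × 0.399)
r_new = 0.5955 / 1.1965 ≈ 0.4977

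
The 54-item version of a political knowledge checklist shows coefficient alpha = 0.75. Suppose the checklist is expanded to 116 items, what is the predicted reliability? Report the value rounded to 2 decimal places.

0.87

The new length is 116/54 = 2.1481 times the old.
Apply the Spearman-Brown prophecy formula, r' = nr / [1 + (n − 1)r]:
r_new = (2.1481 × 0.75) / (1 + (2.1481 − 1) × 0.75)
r_new = 1.6111 / 1.8611 ≈ 0.8657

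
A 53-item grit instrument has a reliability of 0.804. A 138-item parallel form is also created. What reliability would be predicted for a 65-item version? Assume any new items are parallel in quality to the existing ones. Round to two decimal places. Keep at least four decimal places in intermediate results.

Only the ratio of lengths matters: n = 65/53 = 1.2264
r_{65} = n·r / (1 + (n − 1)·r) = 0.9860 / 1.1820 ≈ 0.8342

0.83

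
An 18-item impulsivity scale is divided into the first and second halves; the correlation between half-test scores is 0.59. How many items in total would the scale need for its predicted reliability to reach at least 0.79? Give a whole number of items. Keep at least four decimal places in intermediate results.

24

Corrected full-test reliability: r_full = 2 × 0.59 / (1 + 0.59) ≈ 0.7421
n = r_tgt(1 − r_full) / [r_full(1 − r_tgt)] = 0.79 × 0.2579 / (0.7421 × 0.21) ≈ 1.3074
Items = 1.3074 × 18 ≈ 23.53 → 24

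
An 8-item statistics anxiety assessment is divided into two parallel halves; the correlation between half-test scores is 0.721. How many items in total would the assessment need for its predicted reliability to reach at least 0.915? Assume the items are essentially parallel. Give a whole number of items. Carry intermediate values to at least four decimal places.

Corrected full-test reliability: r_full = 2 × 0.721 / (1 + 0.721) ≈ 0.8379
Solve Spearman-Brown for n: n = 0.915(1 − 0.8379) / [0.8379(1 − 0.915)] = 2.0825
Required items = 2.0825 × 8 = 16.66, so 17 items.

17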